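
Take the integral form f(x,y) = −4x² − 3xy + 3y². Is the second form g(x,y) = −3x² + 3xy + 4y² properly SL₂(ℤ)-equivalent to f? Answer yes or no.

D₁ = 57, D₂ = 57
river cycle of f (length 6): (3, 3, -4), (-4, 5, 2), (2, 7, -1), (-1, 7, 2), (2, 5, -4), (-4, 3, 3)
river cycle of g (length 6): (4, 5, -2), (-2, 7, 1), (1, 7, -2), (-2, 5, 4), (4, 3, -3), (-3, 3, 4)
cycles differ ⇒ inequivalent

no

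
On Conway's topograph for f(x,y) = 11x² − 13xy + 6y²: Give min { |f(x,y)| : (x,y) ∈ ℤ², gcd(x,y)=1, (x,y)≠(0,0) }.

translate: b→9 (≡-13 mod 22), so (11,-13,6)→(11,9,4)
flip: (11,9,4)→(4,-9,11)
translate: b→-1 (≡-9 mod 8), so (4,-9,11)→(4,-1,6)
reduced (well bottom): (4,-1,6) with a≤c, −a<b≤a
well minimum = a = 4

4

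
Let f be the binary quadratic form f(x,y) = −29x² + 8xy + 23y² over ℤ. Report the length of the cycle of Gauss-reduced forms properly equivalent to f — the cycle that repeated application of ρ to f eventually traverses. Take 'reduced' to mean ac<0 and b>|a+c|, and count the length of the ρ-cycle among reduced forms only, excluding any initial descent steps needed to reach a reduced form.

D = 2732, ⌊√D⌋ = 52
river: ρ → (23,38,-14)
river: ρ → (-14,46,11)
river: ρ → (11,42,-22)
river: ρ → (-22,46,7)
river: ρ → (7,52,-1)
river: ρ → (-1,52,7)
river: ρ → (7,46,-22)
river: ρ → (-22,42,11)
river: ρ → (11,46,-14)
river: ρ → (-14,38,23)
river: ρ → (23,8,-29)
river: ρ → (-29,50,2)
river: ρ → (2,50,-29)
river: ρ → (-29,8,23)
ρ-cycle length = 14 (tail of 0 descent steps not counted)

14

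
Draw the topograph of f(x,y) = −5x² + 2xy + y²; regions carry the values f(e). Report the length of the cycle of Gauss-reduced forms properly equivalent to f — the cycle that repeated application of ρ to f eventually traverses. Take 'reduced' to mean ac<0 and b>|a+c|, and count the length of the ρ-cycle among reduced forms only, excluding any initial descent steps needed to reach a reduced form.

D = 24, ⌊√D⌋ = 4
descent: ρ → (1,4,-2)  [lands on river]
river: ρ → (-2,4,1)
ρ-cycle length = 2 (tail of 1 descent step not counted)

2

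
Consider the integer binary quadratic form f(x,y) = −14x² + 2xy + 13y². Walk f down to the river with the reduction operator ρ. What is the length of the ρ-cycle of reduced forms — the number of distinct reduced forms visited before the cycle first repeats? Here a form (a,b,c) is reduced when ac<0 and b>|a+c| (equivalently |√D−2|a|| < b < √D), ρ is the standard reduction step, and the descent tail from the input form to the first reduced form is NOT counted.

D = 732, ⌊√D⌋ = 27
river: ρ → (13,24,-3)
river: ρ → (-3,24,13)
river: ρ → (13,2,-14)
river: ρ → (-14,26,1)
river: ρ → (1,26,-14)
river: ρ → (-14,2,13)
ρ-cycle length = 6 (tail of 0 descent steps not counted)

6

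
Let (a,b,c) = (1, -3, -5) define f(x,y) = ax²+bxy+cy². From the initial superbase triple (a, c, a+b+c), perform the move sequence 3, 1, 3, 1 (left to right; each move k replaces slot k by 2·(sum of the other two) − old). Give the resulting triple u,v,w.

start (1,-5,-7) = (f(1,0),f(0,1),f(1,1))
replace slot 3: 2·(1+(-5)) − (-7) = -1 → (1,-5,-1)
replace slot 1: 2·((-5)+(-1)) − 1 = -13 → (-13,-5,-1)
replace slot 3: 2·((-13)+(-5)) − (-1) = -35 → (-13,-5,-35)
replace slot 1: 2·((-5)+(-35)) − (-13) = -67 → (-67,-5,-35)

-67,-5,-35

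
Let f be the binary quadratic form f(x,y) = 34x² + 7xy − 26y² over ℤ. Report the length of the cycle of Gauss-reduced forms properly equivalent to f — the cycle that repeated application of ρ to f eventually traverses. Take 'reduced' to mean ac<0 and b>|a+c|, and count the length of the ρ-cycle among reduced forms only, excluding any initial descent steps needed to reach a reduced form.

D = 3585, ⌊√D⌋ = 59
descent: ρ → (-26,45,15)  [lands on river]
river: ρ → (15,45,-26)
river: ρ → (-26,59,1)
river: ρ → (1,59,-26)
ρ-cycle length = 4 (tail of 1 descent step not counted)

4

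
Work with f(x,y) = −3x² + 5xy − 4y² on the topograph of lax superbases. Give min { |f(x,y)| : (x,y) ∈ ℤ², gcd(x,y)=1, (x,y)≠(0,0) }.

translate: b→1 (≡-5 mod 6), so (3,-5,4)→(3,1,2)
flip: (3,1,2)→(2,-1,3)
reduced (well bottom): (2,-1,3) with a≤c, −a<b≤a
well minimum |f| = |-2| = 2 (negative-definite)

2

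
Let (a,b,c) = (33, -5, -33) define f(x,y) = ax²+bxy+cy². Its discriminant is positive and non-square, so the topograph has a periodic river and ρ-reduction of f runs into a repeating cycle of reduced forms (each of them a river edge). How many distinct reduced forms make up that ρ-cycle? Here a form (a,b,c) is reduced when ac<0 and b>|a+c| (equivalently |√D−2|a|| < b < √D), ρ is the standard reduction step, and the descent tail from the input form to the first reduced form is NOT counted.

D = 4381, ⌊√D⌋ = 66
descent: ρ → (-33,5,33)  [lands on river]
river: ρ → (33,61,-5)
river: ρ → (-5,59,45)
river: ρ → (45,31,-19)
river: ρ → (-19,45,31)
river: ρ → (31,17,-33)
river: ρ → (-33,49,15)
river: ρ → (15,41,-45)
river: ρ → (-45,49,11)
river: ρ → (11,61,-15)
river: ρ → (-15,59,15)
river: ρ → (15,61,-11)
river: ρ → (-11,49,45)
river: ρ → (45,41,-15)
river: ρ → (-15,49,33)
river: ρ → (33,17,-31)
river: ρ → (-31,45,19)
river: ρ → (19,31,-45)
river: ρ → (-45,59,5)
river: ρ → (5,61,-33)
ρ-cycle length = 20 (tail of 1 descent step not counted)

20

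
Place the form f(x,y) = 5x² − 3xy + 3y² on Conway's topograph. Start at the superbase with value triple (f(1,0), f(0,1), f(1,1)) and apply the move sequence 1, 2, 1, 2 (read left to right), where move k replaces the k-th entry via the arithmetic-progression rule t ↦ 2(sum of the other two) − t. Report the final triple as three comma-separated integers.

start (5,3,5) = (f(1,0),f(0,1),f(1,1))
replace slot 1: 2·(3+5) − 5 = 11 → (11,3,5)
replace slot 2: 2·(11+5) − 3 = 29 → (11,29,5)
replace slot 1: 2·(29+5) − 11 = 57 → (57,29,5)
replace slot 2: 2·(57+5) − 29 = 95 → (57,95,5)

57,95,5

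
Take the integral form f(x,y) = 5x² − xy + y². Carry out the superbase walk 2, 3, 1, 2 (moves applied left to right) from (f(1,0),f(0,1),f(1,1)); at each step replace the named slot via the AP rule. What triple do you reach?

start (5,1,5) = (f(1,0),f(0,1),f(1,1))
replace slot 2: 2·(5+5) − 1 = 19 → (5,19,5)
replace slot 3: 2·(5+19) − 5 = 43 → (5,19,43)
replace slot 1: 2·(19+43) − 5 = 119 → (119,19,43)
replace slot 2: 2·(119+43) − 19 = 305 → (119,305,43)

119,305,43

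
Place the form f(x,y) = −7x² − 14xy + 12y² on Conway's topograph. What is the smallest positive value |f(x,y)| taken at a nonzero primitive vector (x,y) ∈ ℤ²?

descent: ρ → (12,14,-7)  [lands on river]
river: ρ → (-7,14,12)
river: ρ → (12,10,-9)
river: ρ → (-9,8,13)
river: ρ → (13,18,-4)
river: ρ → (-4,22,3)
river: ρ → (3,20,-11)
river: ρ → (-11,2,12)
river: ρ → (12,22,-1)
river: ρ → (-1,22,12)
river: ρ → (12,2,-11)
river: ρ → (-11,20,3)
river: ρ → (3,22,-4)
river: ρ → (-4,18,13)
river: ρ → (13,8,-9)
river: ρ → (-9,10,12)
closes: descent 1, river 16
min |a| on river = 1

1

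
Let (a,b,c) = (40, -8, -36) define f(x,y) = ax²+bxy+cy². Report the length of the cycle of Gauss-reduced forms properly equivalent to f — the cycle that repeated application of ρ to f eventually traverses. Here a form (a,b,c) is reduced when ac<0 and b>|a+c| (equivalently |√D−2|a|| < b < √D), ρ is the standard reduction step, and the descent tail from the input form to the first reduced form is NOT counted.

D = 5824, ⌊√D⌋ = 76
descent: ρ → (-36,8,40)  [lands on river]
river: ρ → (40,72,-4)
river: ρ → (-4,72,40)
river: ρ → (40,8,-36)
river: ρ → (-36,64,12)
river: ρ → (12,56,-56)
river: ρ → (-56,56,12)
river: ρ → (12,64,-36)
ρ-cycle length = 8 (tail of 1 descent step not counted)

8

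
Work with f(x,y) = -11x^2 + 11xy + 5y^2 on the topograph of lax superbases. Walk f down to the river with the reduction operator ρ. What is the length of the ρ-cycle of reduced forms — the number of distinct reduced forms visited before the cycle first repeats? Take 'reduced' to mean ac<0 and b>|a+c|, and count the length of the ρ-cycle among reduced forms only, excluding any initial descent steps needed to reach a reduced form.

D = 341, ⌊√D⌋ = 18
river: ρ → (5,9,-13)
river: ρ → (-13,17,1)
river: ρ → (1,17,-13)
river: ρ → (-13,9,5)
river: ρ → (5,11,-11)
river: ρ → (-11,11,5)
ρ-cycle length = 6 (tail of 0 descent steps not counted)

6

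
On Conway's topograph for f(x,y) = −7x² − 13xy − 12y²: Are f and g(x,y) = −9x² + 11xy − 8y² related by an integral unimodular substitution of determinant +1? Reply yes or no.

D₁ = -167, D₂ = -167
f is negative-definite; reduce −f:
−f: translate: b→-1 (≡13 mod 14), so (7,13,12)→(7,-1,6)
−f: flip: (7,-1,6)→(6,1,7)
−f: reduced (well bottom): (6,1,7) with a≤c, −a<b≤a
flip sign back: reduced form of f is (-6,-1,-7)
g is negative-definite; reduce −g:
−g: translate: b→7 (≡-11 mod 18), so (9,-11,8)→(9,7,6)
−g: flip: (9,7,6)→(6,-7,9)
−g: translate: b→5 (≡-7 mod 12), so (6,-7,9)→(6,5,8)
−g: reduced (well bottom): (6,5,8) with a≤c, −a<b≤a
flip sign back: reduced form of g is (-6,-5,-8)
reduced forms (-6, -1, -7) vs (-6, -5, -8) ⇒ inequivalent

no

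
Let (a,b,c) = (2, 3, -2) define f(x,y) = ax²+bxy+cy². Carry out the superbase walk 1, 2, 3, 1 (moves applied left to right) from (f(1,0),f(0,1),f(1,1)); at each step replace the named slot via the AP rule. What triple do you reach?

start (2,-2,3) = (f(1,0),f(0,1),f(1,1))
replace slot 1: 2·((-2)+3) − 2 = 0 → (0,-2,3)
replace slot 2: 2·(0+3) − (-2) = 8 → (0,8,3)
replace slot 3: 2·(0+8) − 3 = 13 → (0,8,13)
replace slot 1: 2·(8+13) − 0 = 42 → (42,8,13)

42,8,13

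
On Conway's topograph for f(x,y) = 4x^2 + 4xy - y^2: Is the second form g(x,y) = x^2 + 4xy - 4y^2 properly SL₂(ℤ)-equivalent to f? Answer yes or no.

D₁ = 32, D₂ = 32
river cycle of f (length 2): (-1, 4, 4), (4, 4, -1)
river cycle of g (length 2): (-4, 4, 1), (1, 4, -4)
cycles differ ⇒ inequivalent

no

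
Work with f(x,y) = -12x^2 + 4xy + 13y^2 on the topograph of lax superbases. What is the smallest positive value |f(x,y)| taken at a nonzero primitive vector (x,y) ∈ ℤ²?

river: ρ → (13,22,-3)
river: ρ → (-3,20,20)
river: ρ → (20,20,-3)
river: ρ → (-3,22,13)
river: ρ → (13,4,-12)
river: ρ → (-12,20,5)
river: ρ → (5,20,-12)
river: ρ → (-12,4,13)
closes: descent 0, river 8
min |a| on river = 3

3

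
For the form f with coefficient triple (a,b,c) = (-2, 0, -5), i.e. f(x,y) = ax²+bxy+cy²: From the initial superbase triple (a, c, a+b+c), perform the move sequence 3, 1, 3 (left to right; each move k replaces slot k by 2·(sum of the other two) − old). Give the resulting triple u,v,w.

start (-2,-5,-7) = (f(1,0),f(0,1),f(1,1))
replace slot 3: 2·((-2)+(-5)) − (-7) = -7 → (-2,-5,-7)
replace slot 1: 2·((-5)+(-7)) − (-2) = -22 → (-22,-5,-7)
replace slot 3: 2·((-22)+(-5)) − (-7) = -47 → (-22,-5,-47)

-22,-5,-47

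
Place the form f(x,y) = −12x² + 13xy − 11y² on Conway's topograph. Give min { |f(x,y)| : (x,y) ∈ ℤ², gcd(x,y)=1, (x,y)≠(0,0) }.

translate: b→11 (≡-13 mod 24), so (12,-13,11)→(12,11,10)
flip: (12,11,10)→(10,-11,12)
translate: b→9 (≡-11 mod 20), so (10,-11,12)→(10,9,11)
reduced (well bottom): (10,9,11) with a≤c, −a<b≤a
well minimum |f| = |-10| = 10 (negative-definite)

10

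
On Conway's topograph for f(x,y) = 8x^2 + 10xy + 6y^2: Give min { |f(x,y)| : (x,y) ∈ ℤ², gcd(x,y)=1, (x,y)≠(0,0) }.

translate: b→-6 (≡10 mod 16), so (8,10,6)→(8,-6,4)
flip: (8,-6,4)→(4,6,8)
translate: b→-2 (≡6 mod 8), so (4,6,8)→(4,-2,6)
reduced (well bottom): (4,-2,6) with a≤c, −a<b≤a
well minimum = a = 4

4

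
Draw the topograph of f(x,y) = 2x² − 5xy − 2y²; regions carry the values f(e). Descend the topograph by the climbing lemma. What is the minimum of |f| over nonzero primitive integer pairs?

descent: ρ → (-2,5,2)  [lands on river]
river: ρ → (2,3,-4)
river: ρ → (-4,5,1)
river: ρ → (1,5,-4)
river: ρ → (-4,3,2)
river: ρ → (2,5,-2)
river: ρ → (-2,3,4)
river: ρ → (4,5,-1)
river: ρ → (-1,5,4)
river: ρ → (4,3,-2)
closes: descent 1, river 10
min |a| on river = 1

1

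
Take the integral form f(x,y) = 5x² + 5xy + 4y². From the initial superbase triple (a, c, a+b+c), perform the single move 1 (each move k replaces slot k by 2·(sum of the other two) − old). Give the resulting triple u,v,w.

start (5,4,14) = (f(1,0),f(0,1),f(1,1))
replace slot 1: 2·(4+14) − 5 = 31 → (31,4,14)

31,4,14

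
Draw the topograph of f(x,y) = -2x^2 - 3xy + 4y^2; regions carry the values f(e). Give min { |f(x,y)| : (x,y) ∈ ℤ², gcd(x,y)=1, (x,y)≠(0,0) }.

descent: ρ → (4,3,-2)  [lands on river]
river: ρ → (-2,5,2)
river: ρ → (2,3,-4)
river: ρ → (-4,5,1)
river: ρ → (1,5,-4)
river: ρ → (-4,3,2)
river: ρ → (2,5,-2)
river: ρ → (-2,3,4)
river: ρ → (4,5,-1)
river: ρ → (-1,5,4)
closes: descent 1, river 10
min |a| on river = 1

1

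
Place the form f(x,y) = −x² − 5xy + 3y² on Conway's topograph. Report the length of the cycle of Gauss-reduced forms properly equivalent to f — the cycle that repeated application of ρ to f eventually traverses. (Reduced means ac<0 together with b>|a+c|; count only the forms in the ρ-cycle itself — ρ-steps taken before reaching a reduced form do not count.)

D = 37, ⌊√D⌋ = 6
descent: ρ → (3,5,-1)  [lands on river]
river: ρ → (-1,5,3)
river: ρ → (3,1,-3)
river: ρ → (-3,5,1)
river: ρ → (1,5,-3)
river: ρ → (-3,1,3)
ρ-cycle length = 6 (tail of 1 descent step not counted)

6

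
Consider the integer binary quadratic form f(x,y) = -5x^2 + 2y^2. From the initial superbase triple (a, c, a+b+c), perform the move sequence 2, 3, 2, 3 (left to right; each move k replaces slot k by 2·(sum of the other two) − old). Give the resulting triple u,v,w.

start (-5,2,-3) = (f(1,0),f(0,1),f(1,1))
replace slot 2: 2·((-5)+(-3)) − 2 = -18 → (-5,-18,-3)
replace slot 3: 2·((-5)+(-18)) − (-3) = -43 → (-5,-18,-43)
replace slot 2: 2·((-5)+(-43)) − (-18) = -78 → (-5,-78,-43)
replace slot 3: 2·((-5)+(-78)) − (-43) = -123 → (-5,-78,-123)

-5,-78,-123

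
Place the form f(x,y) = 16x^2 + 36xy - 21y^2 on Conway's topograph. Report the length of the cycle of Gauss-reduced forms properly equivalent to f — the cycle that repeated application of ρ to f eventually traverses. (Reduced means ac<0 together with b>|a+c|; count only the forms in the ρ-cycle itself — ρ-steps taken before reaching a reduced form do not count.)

D = 2640, ⌊√D⌋ = 51
river: ρ → (-21,48,4)
river: ρ → (4,48,-21)
river: ρ → (-21,36,16)
river: ρ → (16,28,-29)
river: ρ → (-29,30,15)
river: ρ → (15,30,-29)
river: ρ → (-29,28,16)
river: ρ → (16,36,-21)
ρ-cycle length = 8 (tail of 0 descent steps not counted)

8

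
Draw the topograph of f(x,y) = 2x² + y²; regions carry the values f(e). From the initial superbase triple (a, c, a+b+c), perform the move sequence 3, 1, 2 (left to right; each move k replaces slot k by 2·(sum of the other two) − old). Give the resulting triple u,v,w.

start (2,1,3) = (f(1,0),f(0,1),f(1,1))
replace slot 3: 2·(2+1) − 3 = 3 → (2,1,3)
replace slot 1: 2·(1+3) − 2 = 6 → (6,1,3)
replace slot 2: 2·(6+3) − 1 = 17 → (6,17,3)

6,17,3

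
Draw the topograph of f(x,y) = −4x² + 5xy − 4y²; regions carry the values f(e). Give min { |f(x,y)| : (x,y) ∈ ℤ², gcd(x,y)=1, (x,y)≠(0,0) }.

translate: b→3 (≡-5 mod 8), so (4,-5,4)→(4,3,3)
flip: (4,3,3)→(3,-3,4)
translate: b→3 (≡-3 mod 6), so (3,-3,4)→(3,3,4)
reduced (well bottom): (3,3,4) with a≤c, −a<b≤a
well minimum |f| = |-3| = 3 (negative-definite)

3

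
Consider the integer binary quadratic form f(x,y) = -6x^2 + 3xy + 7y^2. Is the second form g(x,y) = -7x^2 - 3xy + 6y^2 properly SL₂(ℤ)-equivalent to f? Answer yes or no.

D₁ = 177, D₂ = 177
river cycle of f (length 12): (7, 11, -2), (-2, 13, 1), (1, 13, -2), (-2, 11, 7), (7, 3, -6), (-6, 9, 4), (4, 7, -8), (-8, 9, 3), (3, 9, -8), (-8, 7, 4), … (2 more)
river cycle of g (length 12): (6, 3, -7), (-7, 11, 2), (2, 13, -1), (-1, 13, 2), (2, 11, -7), (-7, 3, 6), (6, 9, -4), (-4, 7, 8), (8, 9, -3), (-3, 9, 8), … (2 more)
cycles differ ⇒ inequivalent

no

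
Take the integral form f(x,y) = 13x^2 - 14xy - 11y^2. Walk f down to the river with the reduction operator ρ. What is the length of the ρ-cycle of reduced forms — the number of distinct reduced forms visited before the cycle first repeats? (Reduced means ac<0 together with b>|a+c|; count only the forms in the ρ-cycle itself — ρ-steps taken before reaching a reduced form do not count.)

D = 768, ⌊√D⌋ = 27
descent: ρ → (-11,14,13)  [lands on river]
river: ρ → (13,12,-12)
river: ρ → (-12,12,13)
river: ρ → (13,14,-11)
river: ρ → (-11,8,16)
river: ρ → (16,24,-3)
river: ρ → (-3,24,16)
river: ρ → (16,8,-11)
ρ-cycle length = 8 (tail of 1 descent step not counted)

8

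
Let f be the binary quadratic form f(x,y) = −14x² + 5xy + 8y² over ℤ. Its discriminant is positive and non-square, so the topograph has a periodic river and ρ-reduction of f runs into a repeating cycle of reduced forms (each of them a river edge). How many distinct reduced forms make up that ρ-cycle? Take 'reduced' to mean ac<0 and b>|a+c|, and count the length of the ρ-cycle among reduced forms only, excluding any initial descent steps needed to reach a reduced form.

D = 473, ⌊√D⌋ = 21
descent: ρ → (8,11,-11)  [lands on river]
river: ρ → (-11,11,8)
river: ρ → (8,21,-1)
river: ρ → (-1,21,8)
ρ-cycle length = 4 (tail of 1 descent step not counted)

4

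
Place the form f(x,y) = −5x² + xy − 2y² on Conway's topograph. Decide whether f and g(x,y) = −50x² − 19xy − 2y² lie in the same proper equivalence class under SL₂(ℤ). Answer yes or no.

D₁ = -39, D₂ = -39
f is negative-definite; reduce −f:
−f: flip: (5,-1,2)→(2,1,5)
−f: reduced (well bottom): (2,1,5) with a≤c, −a<b≤a
flip sign back: reduced form of f is (-2,-1,-5)
g is negative-definite; reduce −g:
−g: flip: (50,19,2)→(2,-19,50)
−g: translate: b→1 (≡-19 mod 4), so (2,-19,50)→(2,1,5)
−g: reduced (well bottom): (2,1,5) with a≤c, −a<b≤a
flip sign back: reduced form of g is (-2,-1,-5)
reduced forms (-2, -1, -5) vs (-2, -1, -5) ⇒ equivalent

yes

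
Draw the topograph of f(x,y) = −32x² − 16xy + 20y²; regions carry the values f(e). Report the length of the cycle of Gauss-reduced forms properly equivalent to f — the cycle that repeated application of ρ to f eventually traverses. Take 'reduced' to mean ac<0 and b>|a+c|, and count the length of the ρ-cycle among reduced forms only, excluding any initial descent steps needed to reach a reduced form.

D = 2816, ⌊√D⌋ = 53
descent: ρ → (20,16,-32)  [lands on river]
river: ρ → (-32,48,4)
river: ρ → (4,48,-32)
river: ρ → (-32,16,20)
river: ρ → (20,24,-28)
river: ρ → (-28,32,16)
river: ρ → (16,32,-28)
river: ρ → (-28,24,20)
ρ-cycle length = 8 (tail of 1 descent step not counted)

8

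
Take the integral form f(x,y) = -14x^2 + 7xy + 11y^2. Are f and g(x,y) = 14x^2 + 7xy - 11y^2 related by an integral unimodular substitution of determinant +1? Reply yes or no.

D₁ = 665, D₂ = 665
river cycle of f (length 10): (11, 15, -10), (-10, 25, 1), (1, 25, -10), (-10, 15, 11), (11, 7, -14), (-14, 21, 4), (4, 19, -19), (-19, 19, 4), (4, 21, -14), (-14, 7, 11)
river cycle of g (length 10): (-11, 15, 10), (10, 25, -1), (-1, 25, 10), (10, 15, -11), (-11, 7, 14), (14, 21, -4), (-4, 19, 19), (19, 19, -4), (-4, 21, 14), (14, 7, -11)
cycles differ ⇒ inequivalent

no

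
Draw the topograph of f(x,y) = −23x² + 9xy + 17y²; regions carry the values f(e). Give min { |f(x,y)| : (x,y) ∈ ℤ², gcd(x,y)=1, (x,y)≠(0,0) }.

river: ρ → (17,25,-15)
river: ρ → (-15,35,7)
river: ρ → (7,35,-15)
river: ρ → (-15,25,17)
river: ρ → (17,9,-23)
river: ρ → (-23,37,3)
river: ρ → (3,35,-35)
river: ρ → (-35,35,3)
river: ρ → (3,37,-23)
river: ρ → (-23,9,17)
closes: descent 0, river 10
min |a| on river = 3

3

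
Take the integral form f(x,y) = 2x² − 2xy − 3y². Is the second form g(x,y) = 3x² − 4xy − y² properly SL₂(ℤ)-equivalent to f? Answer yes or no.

D₁ = 28, D₂ = 28
river cycle of f (length 4): (-3, 2, 2), (2, 2, -3), (-3, 4, 1), (1, 4, -3)
river cycle of g (length 4): (-1, 4, 3), (3, 2, -2), (-2, 2, 3), (3, 4, -1)
cycles differ ⇒ inequivalent

no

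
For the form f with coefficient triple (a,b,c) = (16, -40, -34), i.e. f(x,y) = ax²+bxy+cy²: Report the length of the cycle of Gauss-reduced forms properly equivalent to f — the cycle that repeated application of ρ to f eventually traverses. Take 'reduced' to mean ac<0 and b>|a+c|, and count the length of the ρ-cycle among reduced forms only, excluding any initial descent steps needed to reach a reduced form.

D = 3776, ⌊√D⌋ = 61
descent: ρ → (-34,40,16)  [lands on river]
river: ρ → (16,56,-10)
river: ρ → (-10,44,46)
river: ρ → (46,48,-8)
river: ρ → (-8,48,46)
river: ρ → (46,44,-10)
river: ρ → (-10,56,16)
river: ρ → (16,40,-34)
river: ρ → (-34,28,22)
river: ρ → (22,60,-2)
river: ρ → (-2,60,22)
river: ρ → (22,28,-34)
ρ-cycle length = 12 (tail of 1 descent step not counted)

12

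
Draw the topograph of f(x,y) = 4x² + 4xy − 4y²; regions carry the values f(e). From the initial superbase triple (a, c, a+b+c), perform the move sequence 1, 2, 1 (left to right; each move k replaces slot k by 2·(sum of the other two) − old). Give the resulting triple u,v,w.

start (4,-4,4) = (f(1,0),f(0,1),f(1,1))
replace slot 1: 2·((-4)+4) − 4 = -4 → (-4,-4,4)
replace slot 2: 2·((-4)+4) − (-4) = 4 → (-4,4,4)
replace slot 1: 2·(4+4) − (-4) = 20 → (20,4,4)

20,4,4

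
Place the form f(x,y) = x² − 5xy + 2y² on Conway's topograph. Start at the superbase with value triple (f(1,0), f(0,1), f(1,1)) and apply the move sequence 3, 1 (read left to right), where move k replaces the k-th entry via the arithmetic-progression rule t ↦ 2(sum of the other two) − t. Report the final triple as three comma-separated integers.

start (1,2,-2) = (f(1,0),f(0,1),f(1,1))
replace slot 3: 2·(1+2) − (-2) = 8 → (1,2,8)
replace slot 1: 2·(2+8) − 1 = 19 → (19,2,8)

19,2,8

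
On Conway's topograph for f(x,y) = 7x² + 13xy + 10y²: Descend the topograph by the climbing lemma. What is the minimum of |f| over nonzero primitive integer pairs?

translate: b→-1 (≡13 mod 14), so (7,13,10)→(7,-1,4)
flip: (7,-1,4)→(4,1,7)
reduced (well bottom): (4,1,7) with a≤c, −a<b≤a
well minimum = a = 4

4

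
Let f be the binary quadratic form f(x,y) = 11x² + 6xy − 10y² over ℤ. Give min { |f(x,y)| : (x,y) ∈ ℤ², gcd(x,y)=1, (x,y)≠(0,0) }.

river: ρ → (-10,14,7)
river: ρ → (7,14,-10)
river: ρ → (-10,6,11)
river: ρ → (11,16,-5)
river: ρ → (-5,14,14)
river: ρ → (14,14,-5)
river: ρ → (-5,16,11)
river: ρ → (11,6,-10)
closes: descent 0, river 8
min |a| on river = 5

5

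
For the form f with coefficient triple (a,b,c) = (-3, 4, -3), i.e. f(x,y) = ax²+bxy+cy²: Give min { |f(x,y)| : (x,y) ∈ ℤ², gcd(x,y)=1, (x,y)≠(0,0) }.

translate: b→2 (≡-4 mod 6), so (3,-4,3)→(3,2,2)
flip: (3,2,2)→(2,-2,3)
translate: b→2 (≡-2 mod 4), so (2,-2,3)→(2,2,3)
reduced (well bottom): (2,2,3) with a≤c, −a<b≤a
well minimum |f| = |-2| = 2 (negative-definite)

2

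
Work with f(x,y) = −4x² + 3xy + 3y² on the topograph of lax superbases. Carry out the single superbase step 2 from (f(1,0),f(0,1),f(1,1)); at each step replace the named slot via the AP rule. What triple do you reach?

start (-4,3,2) = (f(1,0),f(0,1),f(1,1))
replace slot 2: 2·((-4)+2) − 3 = -7 → (-4,-7,2)

-4,-7,2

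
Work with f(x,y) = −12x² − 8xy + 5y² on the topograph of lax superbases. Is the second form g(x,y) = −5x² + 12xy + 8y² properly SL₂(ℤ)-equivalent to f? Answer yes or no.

D₁ = 304, D₂ = 304
river cycle of f (length 12): (5, 8, -12), (-12, 16, 1), (1, 16, -12), (-12, 8, 5), (5, 12, -8), (-8, 4, 9), (9, 14, -3), (-3, 16, 4), (4, 16, -3), (-3, 14, 9), … (2 more)
river cycle of g (length 12): (8, 4, -9), (-9, 14, 3), (3, 16, -4), (-4, 16, 3), (3, 14, -9), (-9, 4, 8), (8, 12, -5), (-5, 8, 12), (12, 16, -1), (-1, 16, 12), … (2 more)
cycles differ ⇒ inequivalent

no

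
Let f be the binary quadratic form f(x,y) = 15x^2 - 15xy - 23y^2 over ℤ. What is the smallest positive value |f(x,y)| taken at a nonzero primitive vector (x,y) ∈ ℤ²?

descent: ρ → (-23,15,15)  [lands on river]
river: ρ → (15,15,-23)
river: ρ → (-23,31,7)
river: ρ → (7,39,-3)
river: ρ → (-3,39,7)
river: ρ → (7,31,-23)
closes: descent 1, river 6
min |a| on river = 3

3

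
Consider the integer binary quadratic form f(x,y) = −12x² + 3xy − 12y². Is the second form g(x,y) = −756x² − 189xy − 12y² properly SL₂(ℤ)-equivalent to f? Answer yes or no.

D₁ = -567, D₂ = -567
f is negative-definite; reduce −f:
−f: flip: (12,-3,12)→(12,3,12)
−f: reduced (well bottom): (12,3,12) with a≤c, −a<b≤a
flip sign back: reduced form of f is (-12,-3,-12)
g is negative-definite; reduce −g:
−g: flip: (756,189,12)→(12,-189,756)
−g: translate: b→3 (≡-189 mod 24), so (12,-189,756)→(12,3,12)
−g: reduced (well bottom): (12,3,12) with a≤c, −a<b≤a
flip sign back: reduced form of g is (-12,-3,-12)
reduced forms (-12, -3, -12) vs (-12, -3, -12) ⇒ equivalent

yes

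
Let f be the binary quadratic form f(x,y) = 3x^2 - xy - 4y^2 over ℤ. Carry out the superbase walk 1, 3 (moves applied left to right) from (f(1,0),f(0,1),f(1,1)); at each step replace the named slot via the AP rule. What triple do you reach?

start (3,-4,-2) = (f(1,0),f(0,1),f(1,1))
replace slot 1: 2·((-4)+(-2)) − 3 = -15 → (-15,-4,-2)
replace slot 3: 2·((-15)+(-4)) − (-2) = -36 → (-15,-4,-36)

-15,-4,-36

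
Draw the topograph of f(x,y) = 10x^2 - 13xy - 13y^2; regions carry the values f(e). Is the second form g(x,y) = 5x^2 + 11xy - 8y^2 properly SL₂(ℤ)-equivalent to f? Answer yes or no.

D₁ = 689, D₂ = 281
discriminants differ ⇒ not SL₂(ℤ)-equivalent

no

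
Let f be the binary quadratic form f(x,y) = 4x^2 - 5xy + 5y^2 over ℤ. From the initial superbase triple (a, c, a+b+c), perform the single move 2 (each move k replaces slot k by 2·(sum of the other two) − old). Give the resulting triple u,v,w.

start (4,5,4) = (f(1,0),f(0,1),f(1,1))
replace slot 2: 2·(4+4) − 5 = 11 → (4,11,4)

4,11,4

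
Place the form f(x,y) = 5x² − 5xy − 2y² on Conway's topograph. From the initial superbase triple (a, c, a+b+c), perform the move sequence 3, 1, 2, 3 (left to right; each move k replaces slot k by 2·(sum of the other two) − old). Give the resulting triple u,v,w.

start (5,-2,-2) = (f(1,0),f(0,1),f(1,1))
replace slot 3: 2·(5+(-2)) − (-2) = 8 → (5,-2,8)
replace slot 1: 2·((-2)+8) − 5 = 7 → (7,-2,8)
replace slot 2: 2·(7+8) − (-2) = 32 → (7,32,8)
replace slot 3: 2·(7+32) − 8 = 70 → (7,32,70)

7,32,70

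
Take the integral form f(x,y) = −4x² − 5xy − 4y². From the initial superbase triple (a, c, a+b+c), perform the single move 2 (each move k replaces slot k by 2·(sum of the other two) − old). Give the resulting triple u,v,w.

start (-4,-4,-13) = (f(1,0),f(0,1),f(1,1))
replace slot 2: 2·((-4)+(-13)) − (-4) = -30 → (-4,-30,-13)

-4,-30,-13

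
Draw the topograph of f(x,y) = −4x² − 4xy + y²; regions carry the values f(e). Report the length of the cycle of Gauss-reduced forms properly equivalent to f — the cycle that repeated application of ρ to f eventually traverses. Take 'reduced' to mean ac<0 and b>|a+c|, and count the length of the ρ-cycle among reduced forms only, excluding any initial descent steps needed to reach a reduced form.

D = 32, ⌊√D⌋ = 5
descent: ρ → (1,4,-4)  [lands on river]
river: ρ → (-4,4,1)
ρ-cycle length = 2 (tail of 1 descent step not counted)

2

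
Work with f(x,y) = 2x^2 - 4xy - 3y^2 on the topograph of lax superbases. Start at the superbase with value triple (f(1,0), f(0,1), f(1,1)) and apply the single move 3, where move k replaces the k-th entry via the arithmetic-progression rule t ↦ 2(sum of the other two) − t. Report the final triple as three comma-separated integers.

start (2,-3,-5) = (f(1,0),f(0,1),f(1,1))
replace slot 3: 2·(2+(-3)) − (-5) = 3 → (2,-3,3)

2,-3,3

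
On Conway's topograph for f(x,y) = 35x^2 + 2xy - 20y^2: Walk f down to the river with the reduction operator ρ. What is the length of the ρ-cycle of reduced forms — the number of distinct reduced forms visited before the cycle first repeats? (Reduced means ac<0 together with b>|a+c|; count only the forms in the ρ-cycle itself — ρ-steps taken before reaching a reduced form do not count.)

D = 2804, ⌊√D⌋ = 52
descent: ρ → (-20,38,17)  [lands on river]
river: ρ → (17,30,-28)
river: ρ → (-28,26,19)
river: ρ → (19,50,-4)
river: ρ → (-4,46,43)
river: ρ → (43,40,-7)
river: ρ → (-7,44,31)
river: ρ → (31,18,-20)
river: ρ → (-20,22,29)
river: ρ → (29,36,-13)
river: ρ → (-13,42,20)
river: ρ → (20,38,-17)
river: ρ → (-17,30,28)
river: ρ → (28,26,-19)
river: ρ → (-19,50,4)
river: ρ → (4,46,-43)
river: ρ → (-43,40,7)
river: ρ → (7,44,-31)
river: ρ → (-31,18,20)
river: ρ → (20,22,-29)
river: ρ → (-29,36,13)
river: ρ → (13,42,-20)
ρ-cycle length = 22 (tail of 1 descent step not counted)

22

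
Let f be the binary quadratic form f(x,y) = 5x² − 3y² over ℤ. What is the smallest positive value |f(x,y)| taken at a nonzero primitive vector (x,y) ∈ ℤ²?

descent: ρ → (-3,6,2)  [lands on river]
river: ρ → (2,6,-3)
closes: descent 1, river 2
min |a| on river = 2

2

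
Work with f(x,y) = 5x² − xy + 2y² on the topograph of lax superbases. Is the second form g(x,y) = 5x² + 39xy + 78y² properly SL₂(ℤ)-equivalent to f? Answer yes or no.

D₁ = -39, D₂ = -39
f: flip: (5,-1,2)→(2,1,5)
f: reduced (well bottom): (2,1,5) with a≤c, −a<b≤a
g: translate: b→-1 (≡39 mod 10), so (5,39,78)→(5,-1,2)
g: flip: (5,-1,2)→(2,1,5)
g: reduced (well bottom): (2,1,5) with a≤c, −a<b≤a
reduced forms (2, 1, 5) vs (2, 1, 5) ⇒ equivalent

yes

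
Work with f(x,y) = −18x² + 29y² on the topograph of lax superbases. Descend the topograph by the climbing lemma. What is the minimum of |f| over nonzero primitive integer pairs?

descent: ρ → (29,0,-18)
descent: ρ → (-18,36,11)  [lands on river]
river: ρ → (11,30,-27)
river: ρ → (-27,24,14)
river: ρ → (14,32,-19)
river: ρ → (-19,44,2)
river: ρ → (2,44,-19)
river: ρ → (-19,32,14)
river: ρ → (14,24,-27)
river: ρ → (-27,30,11)
river: ρ → (11,36,-18)
closes: descent 2, river 10
min |a| on river = 2

2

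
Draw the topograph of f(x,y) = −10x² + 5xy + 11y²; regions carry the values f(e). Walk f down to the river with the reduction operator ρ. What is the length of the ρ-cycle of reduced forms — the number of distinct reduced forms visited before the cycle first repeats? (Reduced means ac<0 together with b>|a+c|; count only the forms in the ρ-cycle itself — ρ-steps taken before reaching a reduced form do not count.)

D = 465, ⌊√D⌋ = 21
river: ρ → (11,17,-4)
river: ρ → (-4,15,15)
river: ρ → (15,15,-4)
river: ρ → (-4,17,11)
river: ρ → (11,5,-10)
river: ρ → (-10,15,6)
river: ρ → (6,21,-1)
river: ρ → (-1,21,6)
river: ρ → (6,15,-10)
river: ρ → (-10,5,11)
ρ-cycle length = 10 (tail of 0 descent steps not counted)

10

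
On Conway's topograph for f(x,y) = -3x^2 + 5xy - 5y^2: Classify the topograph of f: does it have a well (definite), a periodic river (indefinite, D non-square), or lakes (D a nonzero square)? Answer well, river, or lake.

D = b²−4ac = 5² − 4·(-3)·(-5) = -35
D < 0 ⇒ definite ⇒ every region one sign ⇒ single well

well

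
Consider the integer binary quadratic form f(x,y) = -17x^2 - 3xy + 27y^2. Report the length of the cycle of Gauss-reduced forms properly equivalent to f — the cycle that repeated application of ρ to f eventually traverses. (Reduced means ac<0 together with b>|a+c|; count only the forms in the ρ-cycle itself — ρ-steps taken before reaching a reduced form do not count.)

D = 1845, ⌊√D⌋ = 42
descent: ρ → (27,3,-17)
descent: ρ → (-17,31,13)  [lands on river]
river: ρ → (13,21,-27)
river: ρ → (-27,33,7)
river: ρ → (7,37,-17)
ρ-cycle length = 4 (tail of 2 descent steps not counted)

4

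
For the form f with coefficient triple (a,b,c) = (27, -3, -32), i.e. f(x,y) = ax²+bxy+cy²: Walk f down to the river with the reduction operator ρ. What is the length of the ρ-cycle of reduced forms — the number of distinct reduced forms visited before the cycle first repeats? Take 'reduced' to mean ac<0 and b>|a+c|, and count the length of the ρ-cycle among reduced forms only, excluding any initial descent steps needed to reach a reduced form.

D = 3465, ⌊√D⌋ = 58
descent: ρ → (-32,3,27)
descent: ρ → (27,51,-8)  [lands on river]
river: ρ → (-8,45,45)
river: ρ → (45,45,-8)
river: ρ → (-8,51,27)
river: ρ → (27,57,-2)
river: ρ → (-2,55,55)
river: ρ → (55,55,-2)
river: ρ → (-2,57,27)
ρ-cycle length = 8 (tail of 2 descent steps not counted)

8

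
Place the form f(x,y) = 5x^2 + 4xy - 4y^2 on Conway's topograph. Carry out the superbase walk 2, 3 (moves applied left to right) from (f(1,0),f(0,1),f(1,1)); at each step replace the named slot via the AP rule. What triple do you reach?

start (5,-4,5) = (f(1,0),f(0,1),f(1,1))
replace slot 2: 2·(5+5) − (-4) = 24 → (5,24,5)
replace slot 3: 2·(5+24) − 5 = 53 → (5,24,53)

5,24,53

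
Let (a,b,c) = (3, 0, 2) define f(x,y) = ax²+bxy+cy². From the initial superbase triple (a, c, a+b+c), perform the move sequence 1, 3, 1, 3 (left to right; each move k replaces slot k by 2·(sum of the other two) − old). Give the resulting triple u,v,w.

start (3,2,5) = (f(1,0),f(0,1),f(1,1))
replace slot 1: 2·(2+5) − 3 = 11 → (11,2,5)
replace slot 3: 2·(11+2) − 5 = 21 → (11,2,21)
replace slot 1: 2·(2+21) − 11 = 35 → (35,2,21)
replace slot 3: 2·(35+2) − 21 = 53 → (35,2,53)

35,2,53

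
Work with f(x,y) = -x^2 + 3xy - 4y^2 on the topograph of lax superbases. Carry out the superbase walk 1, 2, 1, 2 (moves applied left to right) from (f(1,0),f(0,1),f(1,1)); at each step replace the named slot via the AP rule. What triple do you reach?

start (-1,-4,-2) = (f(1,0),f(0,1),f(1,1))
replace slot 1: 2·((-4)+(-2)) − (-1) = -11 → (-11,-4,-2)
replace slot 2: 2·((-11)+(-2)) − (-4) = -22 → (-11,-22,-2)
replace slot 1: 2·((-22)+(-2)) − (-11) = -37 → (-37,-22,-2)
replace slot 2: 2·((-37)+(-2)) − (-22) = -56 → (-37,-56,-2)

-37,-56,-2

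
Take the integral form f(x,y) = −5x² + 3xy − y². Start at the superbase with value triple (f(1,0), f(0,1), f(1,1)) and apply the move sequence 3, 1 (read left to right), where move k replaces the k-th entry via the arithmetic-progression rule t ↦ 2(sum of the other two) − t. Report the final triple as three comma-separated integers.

start (-5,-1,-3) = (f(1,0),f(0,1),f(1,1))
replace slot 3: 2·((-5)+(-1)) − (-3) = -9 → (-5,-1,-9)
replace slot 1: 2·((-1)+(-9)) − (-5) = -15 → (-15,-1,-9)

-15,-1,-9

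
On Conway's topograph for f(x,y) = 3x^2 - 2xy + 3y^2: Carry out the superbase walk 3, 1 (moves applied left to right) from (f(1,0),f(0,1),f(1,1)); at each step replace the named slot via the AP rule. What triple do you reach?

start (3,3,4) = (f(1,0),f(0,1),f(1,1))
replace slot 3: 2·(3+3) − 4 = 8 → (3,3,8)
replace slot 1: 2·(3+8) − 3 = 19 → (19,3,8)

19,3,8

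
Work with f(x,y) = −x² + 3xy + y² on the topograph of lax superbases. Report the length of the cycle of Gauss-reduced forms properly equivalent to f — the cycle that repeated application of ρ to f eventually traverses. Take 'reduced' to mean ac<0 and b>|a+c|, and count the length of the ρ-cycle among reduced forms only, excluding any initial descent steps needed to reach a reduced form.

D = 13, ⌊√D⌋ = 3
river: ρ → (1,3,-1)
river: ρ → (-1,3,1)
ρ-cycle length = 2 (tail of 0 descent steps not counted)

2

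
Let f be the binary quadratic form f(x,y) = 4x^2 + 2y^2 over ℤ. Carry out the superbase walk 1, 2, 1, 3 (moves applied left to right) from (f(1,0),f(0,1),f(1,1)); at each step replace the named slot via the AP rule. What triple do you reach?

start (4,2,6) = (f(1,0),f(0,1),f(1,1))
replace slot 1: 2·(2+6) − 4 = 12 → (12,2,6)
replace slot 2: 2·(12+6) − 2 = 34 → (12,34,6)
replace slot 1: 2·(34+6) − 12 = 68 → (68,34,6)
replace slot 3: 2·(68+34) − 6 = 198 → (68,34,198)

68,34,198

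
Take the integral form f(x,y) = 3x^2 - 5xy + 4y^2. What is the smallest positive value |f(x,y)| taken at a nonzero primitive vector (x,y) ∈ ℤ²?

translate: b→1 (≡-5 mod 6), so (3,-5,4)→(3,1,2)
flip: (3,1,2)→(2,-1,3)
reduced (well bottom): (2,-1,3) with a≤c, −a<b≤a
well minimum = a = 2

2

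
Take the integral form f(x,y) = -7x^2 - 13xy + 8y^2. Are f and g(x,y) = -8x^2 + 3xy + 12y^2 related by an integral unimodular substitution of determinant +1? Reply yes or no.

D₁ = 393, D₂ = 393
river cycle of f (length 16): (8, 13, -7), (-7, 15, 6), (6, 9, -13), (-13, 17, 2), (2, 19, -4), (-4, 13, 14), (14, 15, -3), (-3, 15, 14), (14, 13, -4), (-4, 19, 2), … (6 more)
river cycle of g (length 16): (-8, 19, 1), (1, 19, -8), (-8, 13, 7), (7, 15, -6), (-6, 9, 13), (13, 17, -2), (-2, 19, 4), (4, 13, -14), (-14, 15, 3), (3, 15, -14), … (6 more)
cycles differ ⇒ inequivalent

no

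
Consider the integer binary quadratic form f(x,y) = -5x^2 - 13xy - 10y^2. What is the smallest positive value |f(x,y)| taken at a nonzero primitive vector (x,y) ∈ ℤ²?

translate: b→3 (≡13 mod 10), so (5,13,10)→(5,3,2)
flip: (5,3,2)→(2,-3,5)
translate: b→1 (≡-3 mod 4), so (2,-3,5)→(2,1,4)
reduced (well bottom): (2,1,4) with a≤c, −a<b≤a
well minimum |f| = |-2| = 2 (negative-definite)

2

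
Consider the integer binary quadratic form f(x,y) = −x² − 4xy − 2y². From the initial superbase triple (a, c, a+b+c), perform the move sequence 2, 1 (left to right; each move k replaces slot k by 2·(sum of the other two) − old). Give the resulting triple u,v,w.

start (-1,-2,-7) = (f(1,0),f(0,1),f(1,1))
replace slot 2: 2·((-1)+(-7)) − (-2) = -14 → (-1,-14,-7)
replace slot 1: 2·((-14)+(-7)) − (-1) = -41 → (-41,-14,-7)

-41,-14,-7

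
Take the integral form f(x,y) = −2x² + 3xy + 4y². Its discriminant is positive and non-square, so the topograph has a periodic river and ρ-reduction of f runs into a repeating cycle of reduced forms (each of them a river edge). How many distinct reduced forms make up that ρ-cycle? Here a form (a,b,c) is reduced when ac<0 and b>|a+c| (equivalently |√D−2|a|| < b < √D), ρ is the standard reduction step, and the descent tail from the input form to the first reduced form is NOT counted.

D = 41, ⌊√D⌋ = 6
river: ρ → (4,5,-1)
river: ρ → (-1,5,4)
river: ρ → (4,3,-2)
river: ρ → (-2,5,2)
river: ρ → (2,3,-4)
river: ρ → (-4,5,1)
river: ρ → (1,5,-4)
river: ρ → (-4,3,2)
river: ρ → (2,5,-2)
river: ρ → (-2,3,4)
ρ-cycle length = 10 (tail of 0 descent steps not counted)

10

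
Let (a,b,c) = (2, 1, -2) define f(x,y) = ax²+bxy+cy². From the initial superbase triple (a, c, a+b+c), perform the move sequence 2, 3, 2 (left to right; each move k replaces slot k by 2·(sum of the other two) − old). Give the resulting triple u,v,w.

start (2,-2,1) = (f(1,0),f(0,1),f(1,1))
replace slot 2: 2·(2+1) − (-2) = 8 → (2,8,1)
replace slot 3: 2·(2+8) − 1 = 19 → (2,8,19)
replace slot 2: 2·(2+19) − 8 = 34 → (2,34,19)

2,34,19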